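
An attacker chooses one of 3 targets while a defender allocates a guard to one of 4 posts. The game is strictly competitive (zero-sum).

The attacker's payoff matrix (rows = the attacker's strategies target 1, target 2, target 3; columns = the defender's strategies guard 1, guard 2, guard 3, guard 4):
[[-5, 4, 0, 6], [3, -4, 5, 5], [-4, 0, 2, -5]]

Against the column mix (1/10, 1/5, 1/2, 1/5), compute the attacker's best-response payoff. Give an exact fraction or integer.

3

target 1: (-5)·(1/10) + (4)·(1/5) + (0)·(1/2) + (6)·(1/5) = 3/2.
target 2: (3)·(1/10) + (-4)·(1/5) + (5)·(1/2) + (5)·(1/5) = 3.
target 3: (-4)·(1/10) + (0)·(1/5) + (2)·(1/2) + (-5)·(1/5) = -2/5.
The best pure response is target 2 with expected payoff 3.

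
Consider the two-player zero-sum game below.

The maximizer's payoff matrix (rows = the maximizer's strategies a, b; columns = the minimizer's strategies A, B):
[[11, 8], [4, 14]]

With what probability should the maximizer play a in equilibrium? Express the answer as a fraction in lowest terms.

10/13

Row minima are 8 and 4, so the maximizer's maximin is 8; column maxima are 11 and 14, so the minimizer's minimax is 11. These differ, so the equilibrium is in mixed strategies.
Let the maximizer play a with probability p. The minimizer is indifferent when 11p + 4(1−p) = 8p + 14(1−p), giving p = 10/13.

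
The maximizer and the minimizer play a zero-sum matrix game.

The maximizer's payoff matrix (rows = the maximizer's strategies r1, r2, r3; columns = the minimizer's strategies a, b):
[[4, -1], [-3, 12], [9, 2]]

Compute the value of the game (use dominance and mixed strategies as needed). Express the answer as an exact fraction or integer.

57/11

Row r1 is strictly dominated by row r3, so the maximizer never plays it.
The remaining 2×2 game on (r2, r3) × (a, b) has no saddle point. Let the maximizer play r2 with probability p; indifference gives −3p + 9(1−p) = 12p + 2(1−p), so p = 7/22.
Similarly the minimizer's optimal q on a is 5/11, and the value is -3·(5/11) + (12)·(6/11) = 57/11.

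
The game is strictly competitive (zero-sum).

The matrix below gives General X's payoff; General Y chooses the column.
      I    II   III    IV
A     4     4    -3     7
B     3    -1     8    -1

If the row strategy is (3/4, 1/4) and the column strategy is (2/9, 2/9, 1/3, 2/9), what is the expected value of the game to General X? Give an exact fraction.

89/36

Against (2/9, 2/9, 1/3, 2/9), each row's expected payoff is A: 7/3; B: 26/9.
Taking the (3/4, 1/4)-weighted average: (3/4)·(7/3) + (1/4)·(26/9) = 89/36.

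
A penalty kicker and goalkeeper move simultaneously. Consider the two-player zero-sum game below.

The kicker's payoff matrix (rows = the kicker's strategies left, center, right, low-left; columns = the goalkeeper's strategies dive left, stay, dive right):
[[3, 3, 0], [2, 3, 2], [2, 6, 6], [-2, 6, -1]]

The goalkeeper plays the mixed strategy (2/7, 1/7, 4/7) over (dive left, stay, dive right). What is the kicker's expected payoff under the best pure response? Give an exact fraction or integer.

34/7

left: (3)·(2/7) + (3)·(1/7) + (0)·(4/7) = 9/7.
center: (2)·(2/7) + (3)·(1/7) + (2)·(4/7) = 15/7.
right: (2)·(2/7) + (6)·(1/7) + (6)·(4/7) = 34/7.
low-left: (-2)·(2/7) + (6)·(1/7) + (-1)·(4/7) = -2/7.
The best pure response is right with expected payoff 34/7.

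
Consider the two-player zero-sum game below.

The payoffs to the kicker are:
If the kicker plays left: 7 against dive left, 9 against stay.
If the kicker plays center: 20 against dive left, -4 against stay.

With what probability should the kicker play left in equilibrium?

Row minima are 7 and -4, so the kicker's maximin is 7; column maxima are 20 and 9, so the goalkeeper's minimax is 9. These differ, so the equilibrium is in mixed strategies.
Let the kicker play left with probability p. The goalkeeper is indifferent when 7p + 20(1−p) = 9p − 4(1−p), giving p = 12/13.

12/13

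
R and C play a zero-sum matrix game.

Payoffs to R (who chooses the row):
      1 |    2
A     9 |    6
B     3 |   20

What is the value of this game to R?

81/10

Row minima are 6 and 3, so R's maximin is 6; column maxima are 9 and 20, so C's minimax is 9. These differ, so the equilibrium is in mixed strategies.
Let R play A with probability p. C is indifferent when 9p + 3(1−p) = 6p + 20(1−p), giving p = 17/20.
Let C play 1 with probability q. R is indifferent when 9q + 6(1−q) = 3q + 20(1−q), giving q = 7/10.
The value is 9·(7/10) + (6)·(3/10) = 81/10.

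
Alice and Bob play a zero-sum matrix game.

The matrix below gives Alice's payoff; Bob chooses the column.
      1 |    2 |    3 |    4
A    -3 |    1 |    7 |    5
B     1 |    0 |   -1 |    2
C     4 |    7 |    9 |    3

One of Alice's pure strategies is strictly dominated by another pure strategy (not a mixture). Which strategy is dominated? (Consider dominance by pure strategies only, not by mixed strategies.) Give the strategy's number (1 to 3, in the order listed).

Compare B with C: 4 > 1, 7 > 0, 9 > -1, 3 > 2.
So C strictly dominates B for Alice; B is strictly dominated.

2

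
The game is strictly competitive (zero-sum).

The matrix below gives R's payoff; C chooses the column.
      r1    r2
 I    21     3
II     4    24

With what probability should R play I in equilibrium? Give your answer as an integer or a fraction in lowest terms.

10/19

Row minima are 3 and 4, so R's maximin is 4; column maxima are 21 and 24, so C's minimax is 21. These differ, so the equilibrium is in mixed strategies.
Let R play I with probability p. C is indifferent when 21p + 4(1−p) = 3p + 24(1−p), giving p = 10/19.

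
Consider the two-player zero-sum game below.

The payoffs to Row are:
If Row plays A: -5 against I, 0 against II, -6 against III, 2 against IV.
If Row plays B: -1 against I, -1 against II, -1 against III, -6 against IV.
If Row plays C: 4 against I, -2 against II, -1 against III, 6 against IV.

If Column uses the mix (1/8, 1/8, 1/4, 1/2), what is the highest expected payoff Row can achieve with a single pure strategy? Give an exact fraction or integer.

A: (-5)·(1/8) + (0)·(1/8) + (-6)·(1/4) + (2)·(1/2) = -9/8.
B: (-1)·(1/8) + (-1)·(1/8) + (-1)·(1/4) + (-6)·(1/2) = -7/2.
C: (4)·(1/8) + (-2)·(1/8) + (-1)·(1/4) + (6)·(1/2) = 3.
The best pure response is C with expected payoff 3.

3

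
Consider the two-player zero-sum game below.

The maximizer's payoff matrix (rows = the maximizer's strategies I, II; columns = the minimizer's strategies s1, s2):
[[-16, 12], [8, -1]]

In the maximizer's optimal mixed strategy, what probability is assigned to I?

Row minima are -16 and -1, so the maximizer's maximin is -1; column maxima are 8 and 12, so the minimizer's minimax is 8. These differ, so the equilibrium is in mixed strategies.
Let the maximizer play I with probability p. The minimizer is indifferent when −16p + 8(1−p) = 12p − (1−p), giving p = 9/37.

9/37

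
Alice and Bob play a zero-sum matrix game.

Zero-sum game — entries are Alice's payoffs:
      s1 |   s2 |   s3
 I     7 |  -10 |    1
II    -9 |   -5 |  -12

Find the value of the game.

-125/18

Column s1 is strictly dominated by s3 for Bob (it gives Alice more in every row).
The remaining 2×2 game on (I, II) × (s2, s3) has no saddle point. Let Alice play I with probability p; indifference gives −10p − 5(1−p) = p − 12(1−p), so p = 7/18.
Similarly Bob's optimal q on s2 is 13/18, and the value is -10·(13/18) + (1)·(5/18) = -125/18.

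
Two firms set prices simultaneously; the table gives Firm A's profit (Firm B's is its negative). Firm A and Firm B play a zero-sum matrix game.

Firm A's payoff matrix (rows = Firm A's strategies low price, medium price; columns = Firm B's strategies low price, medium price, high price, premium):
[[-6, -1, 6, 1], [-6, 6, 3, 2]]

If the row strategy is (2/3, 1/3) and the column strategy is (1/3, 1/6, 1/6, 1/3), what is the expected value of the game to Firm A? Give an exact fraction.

-1/2

Against (1/3, 1/6, 1/6, 1/3), each row's expected payoff is low price: -5/6; medium price: 1/6.
Taking the (2/3, 1/3)-weighted average: (2/3)·(-5/6) + (1/3)·(1/6) = -1/2.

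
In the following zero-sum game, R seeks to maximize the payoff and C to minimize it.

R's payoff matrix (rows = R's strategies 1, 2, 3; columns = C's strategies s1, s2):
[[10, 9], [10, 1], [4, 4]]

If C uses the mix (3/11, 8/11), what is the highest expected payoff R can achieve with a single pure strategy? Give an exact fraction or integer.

1: (10)·(3/11) + (9)·(8/11) = 102/11.
2: (10)·(3/11) + (1)·(8/11) = 38/11.
3: (4)·(3/11) + (4)·(8/11) = 4.
The best pure response is 1 with expected payoff 102/11.

102/11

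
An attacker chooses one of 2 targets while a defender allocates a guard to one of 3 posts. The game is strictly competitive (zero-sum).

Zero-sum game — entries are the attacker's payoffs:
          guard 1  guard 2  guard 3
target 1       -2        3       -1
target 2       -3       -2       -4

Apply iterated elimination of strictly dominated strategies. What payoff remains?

-2

Row target 2 is strictly dominated by row target 1 (-2>-3, 3>-2, -1>-4); eliminate target 2.
Column guard 2 is strictly dominated by guard 1 for the defender (-2<3); eliminate guard 2.
Column guard 3 is strictly dominated by guard 1 for the defender (-2<-1); eliminate guard 3.
Only (target 1, guard 1) remains, with payoff -2.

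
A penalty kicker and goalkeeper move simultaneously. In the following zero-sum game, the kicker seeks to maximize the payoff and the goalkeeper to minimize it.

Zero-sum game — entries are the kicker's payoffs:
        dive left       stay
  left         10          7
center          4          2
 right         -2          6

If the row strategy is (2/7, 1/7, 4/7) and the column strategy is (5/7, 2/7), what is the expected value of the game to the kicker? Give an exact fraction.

160/49

Against (5/7, 2/7), each row's expected payoff is left: 64/7; center: 24/7; right: 2/7.
Taking the (2/7, 1/7, 4/7)-weighted average: (2/7)·(64/7) + (1/7)·(24/7) + (4/7)·(2/7) = 160/49.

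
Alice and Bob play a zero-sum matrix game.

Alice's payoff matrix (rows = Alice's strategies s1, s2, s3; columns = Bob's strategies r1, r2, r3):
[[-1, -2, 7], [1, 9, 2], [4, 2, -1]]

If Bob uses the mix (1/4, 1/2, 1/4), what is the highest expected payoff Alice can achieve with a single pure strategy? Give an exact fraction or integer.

21/4

s1: (-1)·(1/4) + (-2)·(1/2) + (7)·(1/4) = 1/2.
s2: (1)·(1/4) + (9)·(1/2) + (2)·(1/4) = 21/4.
s3: (4)·(1/4) + (2)·(1/2) + (-1)·(1/4) = 7/4.
The best pure response is s2 with expected payoff 21/4.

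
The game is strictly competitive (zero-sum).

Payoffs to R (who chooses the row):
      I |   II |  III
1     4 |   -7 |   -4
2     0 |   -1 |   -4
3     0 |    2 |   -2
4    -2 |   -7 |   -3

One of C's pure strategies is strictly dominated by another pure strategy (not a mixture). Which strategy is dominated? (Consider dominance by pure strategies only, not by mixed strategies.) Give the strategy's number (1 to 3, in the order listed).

1

C prefers columns that give R less. Compare I with III: -4 < 4, -4 < 0, -2 < 0, -3 < -2.
So III strictly dominates I for C; I is strictly dominated.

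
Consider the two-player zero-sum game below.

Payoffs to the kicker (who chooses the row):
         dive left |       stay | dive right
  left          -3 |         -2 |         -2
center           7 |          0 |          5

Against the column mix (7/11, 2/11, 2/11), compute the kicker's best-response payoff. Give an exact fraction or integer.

left: (-3)·(7/11) + (-2)·(2/11) + (-2)·(2/11) = -29/11.
center: (7)·(7/11) + (0)·(2/11) + (5)·(2/11) = 59/11.
The best pure response is center with expected payoff 59/11.

59/11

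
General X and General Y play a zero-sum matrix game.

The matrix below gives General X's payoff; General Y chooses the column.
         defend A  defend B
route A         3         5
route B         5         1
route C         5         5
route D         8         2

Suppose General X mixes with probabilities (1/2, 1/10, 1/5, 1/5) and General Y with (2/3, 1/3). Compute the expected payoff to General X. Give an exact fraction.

Against (2/3, 1/3), each row's expected payoff is route A: 11/3; route B: 11/3; route C: 5; route D: 6.
Taking the (1/2, 1/10, 1/5, 1/5)-weighted average: (1/2)·(11/3) + (1/10)·(11/3) + (1/5)·(5) + (1/5)·(6) = 22/5.

22/5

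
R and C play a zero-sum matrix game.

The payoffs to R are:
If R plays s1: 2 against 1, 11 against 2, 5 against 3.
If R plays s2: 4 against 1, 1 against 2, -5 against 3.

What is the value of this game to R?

5/2

Column 2 is strictly dominated by 3 for C (it gives R more in every row).
The remaining 2×2 game on (s1, s2) × (1, 3) has no saddle point. Let R play s1 with probability p; indifference gives 2p + 4(1−p) = 5p − 5(1−p), so p = 3/4.
Similarly C's optimal q on 1 is 5/6, and the value is 2·(5/6) + (5)·(1/6) = 5/2.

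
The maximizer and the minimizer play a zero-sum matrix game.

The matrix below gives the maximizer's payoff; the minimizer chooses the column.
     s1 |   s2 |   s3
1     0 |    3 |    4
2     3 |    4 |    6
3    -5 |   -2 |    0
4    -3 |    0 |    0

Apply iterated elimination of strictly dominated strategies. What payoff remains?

Column s3 is strictly dominated by s1 for the minimizer (0<4, 3<6, -5<0, -3<0); eliminate s3.
Column s2 is strictly dominated by s1 for the minimizer (0<3, 3<4, -5<-2, -3<0); eliminate s2.
Row 1 is strictly dominated by row 2 (3>0); eliminate 1.
Row 4 is strictly dominated by row 2 (3>-3); eliminate 4.
Row 3 is strictly dominated by row 2 (3>-5); eliminate 3.
Only (2, s1) remains, with payoff 3.

3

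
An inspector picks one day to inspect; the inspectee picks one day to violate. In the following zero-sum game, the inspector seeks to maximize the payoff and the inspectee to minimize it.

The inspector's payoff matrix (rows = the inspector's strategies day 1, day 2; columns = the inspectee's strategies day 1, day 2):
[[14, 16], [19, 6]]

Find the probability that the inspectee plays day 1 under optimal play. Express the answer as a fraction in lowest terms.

Row minima are 14 and 6, so the inspector's maximin is 14; column maxima are 19 and 16, so the inspectee's minimax is 16. These differ, so the equilibrium is in mixed strategies.
Let the inspectee play day 1 with probability q. The inspector is indifferent when 14q + 16(1−q) = 19q + 6(1−q), giving q = 2/3.

2/3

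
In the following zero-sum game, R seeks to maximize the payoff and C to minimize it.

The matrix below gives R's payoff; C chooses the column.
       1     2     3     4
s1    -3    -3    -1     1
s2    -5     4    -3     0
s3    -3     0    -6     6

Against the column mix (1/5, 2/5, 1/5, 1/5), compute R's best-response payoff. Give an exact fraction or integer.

s1: (-3)·(1/5) + (-3)·(2/5) + (-1)·(1/5) + (1)·(1/5) = -9/5.
s2: (-5)·(1/5) + (4)·(2/5) + (-3)·(1/5) + (0)·(1/5) = 0.
s3: (-3)·(1/5) + (0)·(2/5) + (-6)·(1/5) + (6)·(1/5) = -3/5.
The best pure response is s2 with expected payoff 0.

0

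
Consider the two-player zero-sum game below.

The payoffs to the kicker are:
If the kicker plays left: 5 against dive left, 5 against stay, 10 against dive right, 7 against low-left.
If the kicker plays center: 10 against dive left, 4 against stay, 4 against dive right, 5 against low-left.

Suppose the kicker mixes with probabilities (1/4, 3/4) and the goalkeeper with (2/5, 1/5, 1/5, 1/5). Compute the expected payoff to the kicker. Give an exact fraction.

131/20

Against (2/5, 1/5, 1/5, 1/5), each row's expected payoff is left: 32/5; center: 33/5.
Taking the (1/4, 3/4)-weighted average: (1/4)·(32/5) + (3/4)·(33/5) = 131/20.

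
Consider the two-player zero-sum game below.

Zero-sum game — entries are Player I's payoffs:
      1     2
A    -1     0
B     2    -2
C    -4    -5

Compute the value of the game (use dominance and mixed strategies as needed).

Row C is strictly dominated by row A, so Player I never plays it.
The remaining 2×2 game on (A, B) × (1, 2) has no saddle point. Let Player I play A with probability p; indifference gives −p + 2(1−p) = −2(1−p), so p = 4/5.
Similarly Player II's optimal q on 1 is 2/5, and the value is -1·(2/5) + (0)·(3/5) = -2/5.

-2/5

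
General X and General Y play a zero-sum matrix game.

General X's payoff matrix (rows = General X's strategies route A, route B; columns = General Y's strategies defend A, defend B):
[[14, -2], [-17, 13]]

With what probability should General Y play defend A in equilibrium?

15/46

Row minima are -2 and -17, so General X's maximin is -2; column maxima are 14 and 13, so General Y's minimax is 13. These differ, so the equilibrium is in mixed strategies.
Let General Y play defend A with probability q. General X is indifferent when 14q − 2(1−q) = −17q + 13(1−q), giving q = 15/46.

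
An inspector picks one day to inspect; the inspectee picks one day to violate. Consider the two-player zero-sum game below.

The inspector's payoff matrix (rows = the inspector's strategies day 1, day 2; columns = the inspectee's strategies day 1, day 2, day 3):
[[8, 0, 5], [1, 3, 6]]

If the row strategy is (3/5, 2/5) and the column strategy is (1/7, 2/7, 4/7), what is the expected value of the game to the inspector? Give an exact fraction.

146/35

Against (1/7, 2/7, 4/7), each row's expected payoff is day 1: 4; day 2: 31/7.
Taking the (3/5, 2/5)-weighted average: (3/5)·(4) + (2/5)·(31/7) = 146/35.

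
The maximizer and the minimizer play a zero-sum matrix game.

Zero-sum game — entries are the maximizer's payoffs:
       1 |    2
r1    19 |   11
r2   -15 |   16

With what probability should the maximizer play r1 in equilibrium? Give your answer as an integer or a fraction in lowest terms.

Row minima are 11 and -15, so the maximizer's maximin is 11; column maxima are 19 and 16, so the minimizer's minimax is 16. These differ, so the equilibrium is in mixed strategies.
Let the maximizer play r1 with probability p. The minimizer is indifferent when 19p − 15(1−p) = 11p + 16(1−p), giving p = 31/39.

31/39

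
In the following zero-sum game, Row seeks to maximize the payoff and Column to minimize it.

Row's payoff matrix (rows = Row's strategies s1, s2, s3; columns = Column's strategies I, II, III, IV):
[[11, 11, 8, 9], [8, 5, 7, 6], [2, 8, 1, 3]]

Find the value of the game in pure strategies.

Row minima: 8, 5, 1 → Row's maximin is 8.
Column maxima: 11, 11, 8, 9 → Column's minimax is 8.
They coincide at (s1, III), so the value is 8.

8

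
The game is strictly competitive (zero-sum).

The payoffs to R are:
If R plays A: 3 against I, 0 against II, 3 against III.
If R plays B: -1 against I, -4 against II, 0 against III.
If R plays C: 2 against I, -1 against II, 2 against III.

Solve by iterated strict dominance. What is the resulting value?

Column III is strictly dominated by II for C (0<3, -4<0, -1<2); eliminate III.
Row B is strictly dominated by row A (3>-1, 0>-4); eliminate B.
Column I is strictly dominated by II for C (0<3, -1<2); eliminate I.
Row C is strictly dominated by row A (0>-1); eliminate C.
Only (A, II) remains, with payoff 0.

0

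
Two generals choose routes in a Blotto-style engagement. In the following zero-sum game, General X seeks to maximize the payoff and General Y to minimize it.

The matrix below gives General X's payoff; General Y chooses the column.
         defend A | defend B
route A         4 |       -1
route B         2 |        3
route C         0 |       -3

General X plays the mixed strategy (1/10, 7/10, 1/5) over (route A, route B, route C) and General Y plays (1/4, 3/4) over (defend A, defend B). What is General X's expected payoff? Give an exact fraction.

3/2

Against (1/4, 3/4), each row's expected payoff is route A: 1/4; route B: 11/4; route C: -9/4.
Taking the (1/10, 7/10, 1/5)-weighted average: (1/10)·(1/4) + (7/10)·(11/4) + (1/5)·(-9/4) = 3/2.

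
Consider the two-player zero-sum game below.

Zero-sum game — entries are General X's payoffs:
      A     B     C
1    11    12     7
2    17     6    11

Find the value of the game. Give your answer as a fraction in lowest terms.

Column A is strictly dominated by C for General Y (it gives General X more in every row).
The remaining 2×2 game on (1, 2) × (B, C) has no saddle point. Let General X play 1 with probability p; indifference gives 12p + 6(1−p) = 7p + 11(1−p), so p = 1/2.
Similarly General Y's optimal q on B is 2/5, and the value is 12·(2/5) + (7)·(3/5) = 9.

9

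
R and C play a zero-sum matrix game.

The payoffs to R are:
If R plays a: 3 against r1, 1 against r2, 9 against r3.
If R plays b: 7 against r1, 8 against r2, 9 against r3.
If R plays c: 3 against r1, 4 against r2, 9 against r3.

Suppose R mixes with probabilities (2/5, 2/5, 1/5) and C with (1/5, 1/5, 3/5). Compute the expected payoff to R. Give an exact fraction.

36/5

Against (1/5, 1/5, 3/5), each row's expected payoff is a: 31/5; b: 42/5; c: 34/5.
Taking the (2/5, 2/5, 1/5)-weighted average: (2/5)·(31/5) + (2/5)·(42/5) + (1/5)·(34/5) = 36/5.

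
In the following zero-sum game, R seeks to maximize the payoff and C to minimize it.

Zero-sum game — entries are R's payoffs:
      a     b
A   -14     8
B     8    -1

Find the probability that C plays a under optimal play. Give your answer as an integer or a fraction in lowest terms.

9/31

Row minima are -14 and -1, so R's maximin is -1; column maxima are 8 and 8, so C's minimax is 8. These differ, so the equilibrium is in mixed strategies.
Let C play a with probability q. R is indifferent when −14q + 8(1−q) = 8q − (1−q), giving q = 9/31.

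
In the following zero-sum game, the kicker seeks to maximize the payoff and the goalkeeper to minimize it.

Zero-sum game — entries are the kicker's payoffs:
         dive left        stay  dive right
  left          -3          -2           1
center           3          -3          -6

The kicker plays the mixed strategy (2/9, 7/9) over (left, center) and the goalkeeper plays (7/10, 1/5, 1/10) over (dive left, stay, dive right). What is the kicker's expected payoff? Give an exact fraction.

Against (7/10, 1/5, 1/10), each row's expected payoff is left: -12/5; center: 9/10.
Taking the (2/9, 7/9)-weighted average: (2/9)·(-12/5) + (7/9)·(9/10) = 1/6.

1/6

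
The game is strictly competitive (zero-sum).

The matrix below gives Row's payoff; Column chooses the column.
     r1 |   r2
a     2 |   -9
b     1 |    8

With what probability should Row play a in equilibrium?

7/18

Row minima are -9 and 1, so Row's maximin is 1; column maxima are 2 and 8, so Column's minimax is 2. These differ, so the equilibrium is in mixed strategies.
Let Row play a with probability p. Column is indifferent when 2p + (1−p) = −9p + 8(1−p), giving p = 7/18.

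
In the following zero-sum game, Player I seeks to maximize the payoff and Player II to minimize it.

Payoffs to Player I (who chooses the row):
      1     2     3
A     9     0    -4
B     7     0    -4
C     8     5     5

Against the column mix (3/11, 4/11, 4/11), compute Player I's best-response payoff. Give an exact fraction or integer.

A: (9)·(3/11) + (0)·(4/11) + (-4)·(4/11) = 1.
B: (7)·(3/11) + (0)·(4/11) + (-4)·(4/11) = 5/11.
C: (8)·(3/11) + (5)·(4/11) + (5)·(4/11) = 64/11.
The best pure response is C with expected payoff 64/11.

64/11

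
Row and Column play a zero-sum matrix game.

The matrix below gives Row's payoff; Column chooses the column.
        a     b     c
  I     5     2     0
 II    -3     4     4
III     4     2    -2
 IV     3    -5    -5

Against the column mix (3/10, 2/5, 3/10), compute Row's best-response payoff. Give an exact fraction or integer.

I: (5)·(3/10) + (2)·(2/5) + (0)·(3/10) = 23/10.
II: (-3)·(3/10) + (4)·(2/5) + (4)·(3/10) = 19/10.
III: (4)·(3/10) + (2)·(2/5) + (-2)·(3/10) = 7/5.
IV: (3)·(3/10) + (-5)·(2/5) + (-5)·(3/10) = -13/5.
The best pure response is I with expected payoff 23/10.

23/10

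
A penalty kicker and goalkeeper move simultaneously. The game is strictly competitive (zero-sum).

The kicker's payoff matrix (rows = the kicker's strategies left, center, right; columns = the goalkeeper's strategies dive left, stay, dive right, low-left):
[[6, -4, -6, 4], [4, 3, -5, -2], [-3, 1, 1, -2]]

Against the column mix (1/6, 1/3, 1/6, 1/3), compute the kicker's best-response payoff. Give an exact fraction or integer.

left: (6)·(1/6) + (-4)·(1/3) + (-6)·(1/6) + (4)·(1/3) = 0.
center: (4)·(1/6) + (3)·(1/3) + (-5)·(1/6) + (-2)·(1/3) = 1/6.
right: (-3)·(1/6) + (1)·(1/3) + (1)·(1/6) + (-2)·(1/3) = -2/3.
The best pure response is center with expected payoff 1/6.

1/6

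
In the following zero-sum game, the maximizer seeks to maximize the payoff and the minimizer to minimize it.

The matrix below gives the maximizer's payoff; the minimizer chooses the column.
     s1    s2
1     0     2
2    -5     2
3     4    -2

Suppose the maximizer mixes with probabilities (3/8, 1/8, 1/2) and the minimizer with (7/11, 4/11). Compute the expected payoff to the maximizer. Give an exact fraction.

Against (7/11, 4/11), each row's expected payoff is 1: 8/11; 2: -27/11; 3: 20/11.
Taking the (3/8, 1/8, 1/2)-weighted average: (3/8)·(8/11) + (1/8)·(-27/11) + (1/2)·(20/11) = 7/8.

7/8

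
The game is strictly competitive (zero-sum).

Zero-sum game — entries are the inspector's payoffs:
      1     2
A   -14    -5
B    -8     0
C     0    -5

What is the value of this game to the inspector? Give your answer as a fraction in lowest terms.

-40/13

Row A is strictly dominated by row B, so the inspector never plays it.
The remaining 2×2 game on (B, C) × (1, 2) has no saddle point. Let the inspector play B with probability p; indifference gives −8p = −5(1−p), so p = 5/13.
Similarly the inspectee's optimal q on 1 is 5/13, and the value is -8·(5/13) + (0)·(8/13) = -40/13.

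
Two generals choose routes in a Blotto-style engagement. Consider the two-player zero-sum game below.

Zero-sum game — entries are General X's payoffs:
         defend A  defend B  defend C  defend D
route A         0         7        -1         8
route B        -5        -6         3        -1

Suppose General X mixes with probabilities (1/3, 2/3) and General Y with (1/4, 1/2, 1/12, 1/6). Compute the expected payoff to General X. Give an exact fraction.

-43/36

Against (1/4, 1/2, 1/12, 1/6), each row's expected payoff is route A: 19/4; route B: -25/6.
Taking the (1/3, 2/3)-weighted average: (1/3)·(19/4) + (2/3)·(-25/6) = -43/36.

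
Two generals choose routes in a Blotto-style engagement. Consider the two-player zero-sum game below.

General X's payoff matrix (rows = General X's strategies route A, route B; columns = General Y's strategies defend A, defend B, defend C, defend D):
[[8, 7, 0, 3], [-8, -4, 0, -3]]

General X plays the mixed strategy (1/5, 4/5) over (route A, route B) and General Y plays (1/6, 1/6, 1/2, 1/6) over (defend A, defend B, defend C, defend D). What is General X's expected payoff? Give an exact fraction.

Against (1/6, 1/6, 1/2, 1/6), each row's expected payoff is route A: 3; route B: -5/2.
Taking the (1/5, 4/5)-weighted average: (1/5)·(3) + (4/5)·(-5/2) = -7/5.

-7/5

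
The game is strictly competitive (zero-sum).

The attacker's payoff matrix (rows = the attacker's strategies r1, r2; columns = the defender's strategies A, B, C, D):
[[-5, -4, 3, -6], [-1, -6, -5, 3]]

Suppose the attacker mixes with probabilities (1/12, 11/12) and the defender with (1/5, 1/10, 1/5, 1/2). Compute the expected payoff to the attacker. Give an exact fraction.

Against (1/5, 1/10, 1/5, 1/2), each row's expected payoff is r1: -19/5; r2: -3/10.
Taking the (1/12, 11/12)-weighted average: (1/12)·(-19/5) + (11/12)·(-3/10) = -71/120.

-71/120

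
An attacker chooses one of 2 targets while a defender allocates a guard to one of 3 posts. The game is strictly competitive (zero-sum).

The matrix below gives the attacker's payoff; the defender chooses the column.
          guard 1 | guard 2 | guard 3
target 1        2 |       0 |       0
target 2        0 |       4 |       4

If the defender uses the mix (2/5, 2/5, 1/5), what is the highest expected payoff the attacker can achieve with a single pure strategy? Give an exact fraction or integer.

target 1: (2)·(2/5) + (0)·(2/5) + (0)·(1/5) = 4/5.
target 2: (0)·(2/5) + (4)·(2/5) + (4)·(1/5) = 12/5.
The best pure response is target 2 with expected payoff 12/5.

12/5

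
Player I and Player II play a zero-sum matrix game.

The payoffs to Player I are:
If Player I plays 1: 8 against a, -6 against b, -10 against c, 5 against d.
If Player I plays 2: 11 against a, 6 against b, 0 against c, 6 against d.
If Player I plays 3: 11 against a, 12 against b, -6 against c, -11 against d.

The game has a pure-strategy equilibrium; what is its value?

Row minima: -10, 0, -11 → Player I's maximin is 0.
Column maxima: 11, 12, 0, 6 → Player II's minimax is 0.
They coincide at (2, c), so the value is 0.

0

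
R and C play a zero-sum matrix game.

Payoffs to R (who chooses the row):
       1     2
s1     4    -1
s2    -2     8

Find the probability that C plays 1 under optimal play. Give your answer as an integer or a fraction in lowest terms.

3/5

Row minima are -1 and -2, so R's maximin is -1; column maxima are 4 and 8, so C's minimax is 4. These differ, so the equilibrium is in mixed strategies.
Let C play 1 with probability q. R is indifferent when 4q − (1−q) = −2q + 8(1−q), giving q = 3/5.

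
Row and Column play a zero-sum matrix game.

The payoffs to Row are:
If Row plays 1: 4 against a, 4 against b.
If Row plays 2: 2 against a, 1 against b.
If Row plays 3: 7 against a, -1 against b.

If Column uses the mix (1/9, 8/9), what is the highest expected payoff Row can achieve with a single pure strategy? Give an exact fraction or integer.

1: (4)·(1/9) + (4)·(8/9) = 4.
2: (2)·(1/9) + (1)·(8/9) = 10/9.
3: (7)·(1/9) + (-1)·(8/9) = -1/9.
The best pure response is 1 with expected payoff 4.

4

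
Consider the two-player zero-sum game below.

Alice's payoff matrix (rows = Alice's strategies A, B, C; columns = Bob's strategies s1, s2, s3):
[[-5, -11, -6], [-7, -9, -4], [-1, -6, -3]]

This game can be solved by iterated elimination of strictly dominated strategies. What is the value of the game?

Row B is strictly dominated by row C (-1>-7, -6>-9, -3>-4); eliminate B.
Column s1 is strictly dominated by s2 for Bob (-11<-5, -6<-1); eliminate s1.
Column s3 is strictly dominated by s2 for Bob (-11<-6, -6<-3); eliminate s3.
Row A is strictly dominated by row C (-6>-11); eliminate A.
Only (C, s2) remains, with payoff -6.

-6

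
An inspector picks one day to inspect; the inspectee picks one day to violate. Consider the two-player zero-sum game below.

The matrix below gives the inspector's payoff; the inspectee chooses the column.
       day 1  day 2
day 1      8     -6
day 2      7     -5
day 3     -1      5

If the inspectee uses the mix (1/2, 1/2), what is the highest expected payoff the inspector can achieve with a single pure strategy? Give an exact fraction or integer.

2

day 1: (8)·(1/2) + (-6)·(1/2) = 1.
day 2: (7)·(1/2) + (-5)·(1/2) = 1.
day 3: (-1)·(1/2) + (5)·(1/2) = 2.
The best pure response is day 3 with expected payoff 2.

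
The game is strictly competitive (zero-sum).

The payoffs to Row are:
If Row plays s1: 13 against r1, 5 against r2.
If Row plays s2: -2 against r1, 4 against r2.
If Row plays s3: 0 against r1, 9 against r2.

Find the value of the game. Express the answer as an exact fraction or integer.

117/17

Row s2 is strictly dominated by row s3, so Row never plays it.
The remaining 2×2 game on (s1, s3) × (r1, r2) has no saddle point. Let Row play s1 with probability p; indifference gives 13p = 5p + 9(1−p), so p = 9/17.
Similarly Column's optimal q on r1 is 4/17, and the value is 13·(4/17) + (5)·(13/17) = 117/17.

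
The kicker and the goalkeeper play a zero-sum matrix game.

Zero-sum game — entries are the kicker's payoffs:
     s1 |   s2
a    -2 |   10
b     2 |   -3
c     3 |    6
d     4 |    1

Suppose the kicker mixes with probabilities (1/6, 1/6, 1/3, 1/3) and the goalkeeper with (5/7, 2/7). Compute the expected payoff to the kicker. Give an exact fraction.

Against (5/7, 2/7), each row's expected payoff is a: 10/7; b: 4/7; c: 27/7; d: 22/7.
Taking the (1/6, 1/6, 1/3, 1/3)-weighted average: (1/6)·(10/7) + (1/6)·(4/7) + (1/3)·(27/7) + (1/3)·(22/7) = 8/3.

8/3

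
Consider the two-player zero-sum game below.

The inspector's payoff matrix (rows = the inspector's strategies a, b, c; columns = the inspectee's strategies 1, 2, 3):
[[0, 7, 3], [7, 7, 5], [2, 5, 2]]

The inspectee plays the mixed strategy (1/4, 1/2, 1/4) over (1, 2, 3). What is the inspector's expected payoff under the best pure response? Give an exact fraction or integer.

13/2

a: (0)·(1/4) + (7)·(1/2) + (3)·(1/4) = 17/4.
b: (7)·(1/4) + (7)·(1/2) + (5)·(1/4) = 13/2.
c: (2)·(1/4) + (5)·(1/2) + (2)·(1/4) = 7/2.
The best pure response is b with expected payoff 13/2.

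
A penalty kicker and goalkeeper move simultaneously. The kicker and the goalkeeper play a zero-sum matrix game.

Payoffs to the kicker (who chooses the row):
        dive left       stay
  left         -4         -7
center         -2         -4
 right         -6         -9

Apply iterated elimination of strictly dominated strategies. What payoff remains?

Row right is strictly dominated by row left (-4>-6, -7>-9); eliminate right.
Row left is strictly dominated by row center (-2>-4, -4>-7); eliminate left.
Column dive left is strictly dominated by stay for the goalkeeper (-4<-2); eliminate dive left.
Only (center, stay) remains, with payoff -4.

-4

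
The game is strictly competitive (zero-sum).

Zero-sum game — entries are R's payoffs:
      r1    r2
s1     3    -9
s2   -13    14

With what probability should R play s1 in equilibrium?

9/13

Row minima are -9 and -13, so R's maximin is -9; column maxima are 3 and 14, so C's minimax is 3. These differ, so the equilibrium is in mixed strategies.
Let R play s1 with probability p. C is indifferent when 3p − 13(1−p) = −9p + 14(1−p), giving p = 9/13.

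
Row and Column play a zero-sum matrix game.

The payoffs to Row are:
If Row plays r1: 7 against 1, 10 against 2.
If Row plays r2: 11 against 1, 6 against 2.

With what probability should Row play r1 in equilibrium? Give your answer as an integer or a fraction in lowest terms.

5/8

Row minima are 7 and 6, so Row's maximin is 7; column maxima are 11 and 10, so Column's minimax is 10. These differ, so the equilibrium is in mixed strategies.
Let Row play r1 with probability p. Column is indifferent when 7p + 11(1−p) = 10p + 6(1−p), giving p = 5/8.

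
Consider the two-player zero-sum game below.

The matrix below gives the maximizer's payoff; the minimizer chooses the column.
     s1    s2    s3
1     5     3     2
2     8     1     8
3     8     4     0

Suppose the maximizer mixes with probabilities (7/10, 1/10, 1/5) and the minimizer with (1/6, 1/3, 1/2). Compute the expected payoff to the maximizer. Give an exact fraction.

Against (1/6, 1/3, 1/2), each row's expected payoff is 1: 17/6; 2: 17/3; 3: 8/3.
Taking the (7/10, 1/10, 1/5)-weighted average: (7/10)·(17/6) + (1/10)·(17/3) + (1/5)·(8/3) = 37/12.

37/12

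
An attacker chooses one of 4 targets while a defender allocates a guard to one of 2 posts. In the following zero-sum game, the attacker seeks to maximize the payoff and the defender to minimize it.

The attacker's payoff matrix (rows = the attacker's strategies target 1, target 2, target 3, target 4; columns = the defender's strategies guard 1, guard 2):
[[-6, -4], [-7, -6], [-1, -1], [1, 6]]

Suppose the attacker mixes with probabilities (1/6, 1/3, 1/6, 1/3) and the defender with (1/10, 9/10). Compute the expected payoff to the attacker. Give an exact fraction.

Against (1/10, 9/10), each row's expected payoff is target 1: -21/5; target 2: -61/10; target 3: -1; target 4: 11/2.
Taking the (1/6, 1/3, 1/6, 1/3)-weighted average: (1/6)·(-21/5) + (1/3)·(-61/10) + (1/6)·(-1) + (1/3)·(11/2) = -16/15.

-16/15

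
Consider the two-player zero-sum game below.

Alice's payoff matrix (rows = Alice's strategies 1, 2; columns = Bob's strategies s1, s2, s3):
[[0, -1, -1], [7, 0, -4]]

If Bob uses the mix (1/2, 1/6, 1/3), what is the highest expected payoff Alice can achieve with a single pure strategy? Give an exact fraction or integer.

13/6

1: (0)·(1/2) + (-1)·(1/6) + (-1)·(1/3) = -1/2.
2: (7)·(1/2) + (0)·(1/6) + (-4)·(1/3) = 13/6.
The best pure response is 2 with expected payoff 13/6.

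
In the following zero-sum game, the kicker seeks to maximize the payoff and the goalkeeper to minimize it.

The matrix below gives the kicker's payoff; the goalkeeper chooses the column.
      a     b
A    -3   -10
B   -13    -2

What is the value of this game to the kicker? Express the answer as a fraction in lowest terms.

-62/9

Row minima are -10 and -13, so the kicker's maximin is -10; column maxima are -3 and -2, so the goalkeeper's minimax is -3. These differ, so the equilibrium is in mixed strategies.
Let the kicker play A with probability p. The goalkeeper is indifferent when −3p − 13(1−p) = −10p − 2(1−p), giving p = 11/18.
Let the goalkeeper play a with probability q. The kicker is indifferent when −3q − 10(1−q) = −13q − 2(1−q), giving q = 4/9.
The value is -3·(4/9) + (-10)·(5/9) = -62/9.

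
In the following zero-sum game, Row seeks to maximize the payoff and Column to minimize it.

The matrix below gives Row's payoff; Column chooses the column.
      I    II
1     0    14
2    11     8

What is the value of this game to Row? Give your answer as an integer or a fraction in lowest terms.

Row minima are 0 and 8, so Row's maximin is 8; column maxima are 11 and 14, so Column's minimax is 11. These differ, so the equilibrium is in mixed strategies.
Let Row play 1 with probability p. Column is indifferent when 11(1−p) = 14p + 8(1−p), giving p = 3/17.
Let Column play I with probability q. Row is indifferent when 14(1−q) = 11q + 8(1−q), giving q = 6/17.
The value is 0·(6/17) + (14)·(11/17) = 154/17.

154/17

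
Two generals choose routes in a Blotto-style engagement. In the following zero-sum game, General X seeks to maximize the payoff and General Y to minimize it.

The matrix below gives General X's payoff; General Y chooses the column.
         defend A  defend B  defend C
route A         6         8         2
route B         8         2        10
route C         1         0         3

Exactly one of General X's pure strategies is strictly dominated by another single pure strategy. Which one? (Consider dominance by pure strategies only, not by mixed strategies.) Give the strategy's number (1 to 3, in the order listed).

Compare route C with route B: 8 > 1, 2 > 0, 10 > 3.
So route B strictly dominates route C for General X; route C is strictly dominated.

3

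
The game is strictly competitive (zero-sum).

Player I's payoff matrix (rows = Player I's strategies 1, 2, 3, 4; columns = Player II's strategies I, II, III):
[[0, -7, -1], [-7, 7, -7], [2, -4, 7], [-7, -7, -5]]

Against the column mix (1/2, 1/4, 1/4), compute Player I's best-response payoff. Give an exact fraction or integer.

7/4

1: (0)·(1/2) + (-7)·(1/4) + (-1)·(1/4) = -2.
2: (-7)·(1/2) + (7)·(1/4) + (-7)·(1/4) = -7/2.
3: (2)·(1/2) + (-4)·(1/4) + (7)·(1/4) = 7/4.
4: (-7)·(1/2) + (-7)·(1/4) + (-5)·(1/4) = -13/2.
The best pure response is 3 with expected payoff 7/4.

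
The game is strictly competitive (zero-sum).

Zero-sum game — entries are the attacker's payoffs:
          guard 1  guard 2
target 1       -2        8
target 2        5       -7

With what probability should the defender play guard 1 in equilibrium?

Row minima are -2 and -7, so the attacker's maximin is -2; column maxima are 5 and 8, so the defender's minimax is 5. These differ, so the equilibrium is in mixed strategies.
Let the defender play guard 1 with probability q. The attacker is indifferent when −2q + 8(1−q) = 5q − 7(1−q), giving q = 15/22.

15/22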